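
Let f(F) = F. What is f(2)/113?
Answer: 2/113 ≈ 0.017699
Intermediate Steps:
f(2)/113 = 2/113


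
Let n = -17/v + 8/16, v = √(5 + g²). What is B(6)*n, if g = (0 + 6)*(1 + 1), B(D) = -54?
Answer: -27 + 918*√149/149 ≈ 48.206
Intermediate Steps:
g = 12 (g = 6*2 = 12)
v = √149 (v = √(5 + 12²) = √(5 + 144) = √149 ≈ 12.207)
n = ½ - 17*√149/149 (n = -17*√149/149 + 8/16 = -17*√149/149 + 8*(1/16) = -17*√149/149 + ½ = ½ - 17*√149/149 ≈ -0.89269)
B(6)*n = -54*(½ - 17*√149/149) = -27 + 918*√149/149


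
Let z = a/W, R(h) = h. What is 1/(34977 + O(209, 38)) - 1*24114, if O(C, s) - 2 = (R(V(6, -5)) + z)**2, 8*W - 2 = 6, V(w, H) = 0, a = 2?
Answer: -843580061/34983 ≈ -24114.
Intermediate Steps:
W = 1 (W = 1/4 + (1/8)*6 = 1/4 + 3/4 = 1)
z = 2 (z = 2/1 = 2*1 = 2)
O(C, s) = 6 (O(C, s) = 2 + (0 + 2)**2 = 2 + 2**2 = 2 + 4 = 6)
1/(34977 + O(209, 38)) - 1*24114 = 1/(34977 + 6) - 1*24114 = 1/34983 - 24114 = -843580061/34983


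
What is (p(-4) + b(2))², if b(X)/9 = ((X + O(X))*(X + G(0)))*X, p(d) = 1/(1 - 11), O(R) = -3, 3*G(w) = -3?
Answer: 32761/100 ≈ 327.61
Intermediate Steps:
G(w) = -1 (G(w) = (⅓)*(-3) = -1)
p(d) = -⅒ (p(d) = 1/(-10) = -⅒)
b(X) = 9*X*(-1 + X)*(-3 + X) (b(X) = 9*(((X - 3)*(X - 1))*X) = 9*(((-3 + X)*(-1 + X))*X) = 9*(((-1 + X)*(-3 + X))*X) = 9*(X*(-1 + X)*(-3 + X)) = 9*X*(-1 + X)*(-3 + X))
(p(-4) + b(2))² = (-⅒ + 9*2*(3 + 2² - 4*2))² = (-⅒ + 9*2*(3 + 4 - 8))² = (-⅒ + 9*2*(-1))² = (-⅒ - 18)² = (-181/10)² = 32761/100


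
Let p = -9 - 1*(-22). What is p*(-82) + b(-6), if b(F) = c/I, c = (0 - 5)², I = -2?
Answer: -2157/2 ≈ -1078.5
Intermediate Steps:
c = 25 (c = (-5)² = 25)
b(F) = -25/2 (b(F) = 25/(-2) = 25*(-½) = -25/2)
p = 13 (p = -9 + 22 = 13)
p*(-82) + b(-6) = 13*(-82) - 25/2 = -1066 - 25/2 = -2157/2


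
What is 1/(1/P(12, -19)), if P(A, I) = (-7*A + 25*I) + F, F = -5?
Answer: -564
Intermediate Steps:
P(A, I) = -5 - 7*A + 25*I (P(A, I) = (-7*A + 25*I) - 5 = -5 - 7*A + 25*I)
1/(1/P(12, -19)) = 1/(1/(-5 - 7*12 + 25*(-19))) = 1/(1/(-5 - 84 - 475)) = 1/(1/(-564)) = 1/(-1/564) = -564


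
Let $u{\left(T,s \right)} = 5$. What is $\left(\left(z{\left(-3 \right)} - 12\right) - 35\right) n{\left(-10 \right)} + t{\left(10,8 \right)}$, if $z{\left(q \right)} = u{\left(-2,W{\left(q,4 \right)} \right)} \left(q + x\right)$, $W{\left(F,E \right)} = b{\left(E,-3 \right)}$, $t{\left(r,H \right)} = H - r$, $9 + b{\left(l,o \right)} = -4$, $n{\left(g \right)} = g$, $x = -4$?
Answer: $818$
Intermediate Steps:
$b{\left(l,o \right)} = -13$ ($b{\left(l,o \right)} = -9 - 4 = -13$)
$W{\left(F,E \right)} = -13$
$z{\left(q \right)} = -20 + 5 q$ ($z{\left(q \right)} = 5 \left(q - 4\right) = 5 \left(-4 + q\right) = -20 + 5 q$)
$\left(\left(z{\left(-3 \right)} - 12\right) - 35\right) n{\left(-10 \right)} + t{\left(10,8 \right)} = \left(\left(\left(-20 + 5 \left(-3\right)\right) - 12\right) - 35\right) \left(-10\right) + \left(8 - 10\right) = \left(\left(\left(-20 - 15\right) - 12\right) - 35\right) \left(-10\right) + \left(8 - 10\right) = \left(\left(-35 - 12\right) - 35\right) \left(-10\right) - 2 = \left(-47 - 35\right) \left(-10\right) - 2 = \left(-82\right) \left(-10\right) - 2 = 820 - 2 = 818$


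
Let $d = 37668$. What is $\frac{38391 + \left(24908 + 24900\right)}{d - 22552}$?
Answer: $\frac{88199}{15116} \approx 5.8348$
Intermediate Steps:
$\frac{38391 + \left(24908 + 24900\right)}{d - 22552} = \frac{38391 + \left(24908 + 24900\right)}{37668 - 22552} = \frac{38391 + 49808}{15116} = 88199 \cdot \frac{1}{15116} = \frac{88199}{15116}$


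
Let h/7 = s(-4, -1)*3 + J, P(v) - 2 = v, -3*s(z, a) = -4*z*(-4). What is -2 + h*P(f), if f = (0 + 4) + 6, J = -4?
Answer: 5038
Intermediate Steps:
s(z, a) = -16*z/3 (s(z, a) = -(-4*z)*(-4)/3 = -16*z/3)
f = 10 (f = 4 + 6 = 10)
P(v) = 2 + v
h = 420 (h = 7*(-16/3*(-4)*3 - 4) = 7*((64/3)*3 - 4) = 7*(64 - 4) = 7*60 = 420)
-2 + h*P(f) = -2 + 420*(2 + 10) = -2 + 420*12 = -2 + 5040 = 5038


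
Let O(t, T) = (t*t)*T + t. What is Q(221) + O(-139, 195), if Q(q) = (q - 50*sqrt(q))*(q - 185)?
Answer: 3775412 - 1800*sqrt(221) ≈ 3.7487e+6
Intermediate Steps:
O(t, T) = t + T*t**2 (O(t, T) = t**2*T + t = T*t**2 + t = t + T*t**2)
Q(q) = (-185 + q)*(q - 50*sqrt(q)) (Q(q) = (q - 50*sqrt(q))*(-185 + q) = (-185 + q)*(q - 50*sqrt(q)))
Q(221) + O(-139, 195) = (221**2 - 185*221 - 11050*sqrt(221) + 9250*sqrt(221)) - 139*(1 + 195*(-139)) = (48841 - 40885 - 11050*sqrt(221) + 9250*sqrt(221)) - 139*(1 - 27105) = (48841 - 40885 - 11050*sqrt(221) + 9250*sqrt(221)) - 139*(-27104) = (7956 - 1800*sqrt(221)) + 3767456 = 3775412 - 1800*sqrt(221)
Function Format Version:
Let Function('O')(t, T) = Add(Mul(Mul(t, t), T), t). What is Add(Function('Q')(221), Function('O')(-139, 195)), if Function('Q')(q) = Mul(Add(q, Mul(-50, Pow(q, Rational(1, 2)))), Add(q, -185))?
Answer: Add(3775412, Mul(-1800, Pow(221, Rational(1, 2)))) ≈ 3.7487e+6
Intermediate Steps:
Function('O')(t, T) = Add(t, Mul(T, Pow(t, 2))) (Function('O')(t, T) = Add(Mul(Pow(t, 2), T), t) = Add(Mul(T, Pow(t, 2)), t) = Add(t, Mul(T, Pow(t, 2))))
Function('Q')(q) = Mul(Add(-185, q), Add(q, Mul(-50, Pow(q, Rational(1, 2))))) (Function('Q')(q) = Mul(Add(q, Mul(-50, Pow(q, Rational(1, 2)))), Add(-185, q)) = Mul(Add(-185, q), Add(q, Mul(-50, Pow(q, Rational(1, 2))))))
Add(Function('Q')(221), Function('O')(-139, 195)) = Add(Add(Pow(221, 2), Mul(-185, 221), Mul(-50, Pow(221, Rational(3, 2))), Mul(9250, Pow(221, Rational(1, 2)))), Mul(-139, Add(1, Mul(195, -139)))) = Add(Add(48841, -40885, Mul(-50, Mul(221, Pow(221, Rational(1, 2)))), Mul(9250, Pow(221, Rational(1, 2)))), Mul(-139, Add(1, -27105))) = Add(Add(48841, -40885, Mul(-11050, Pow(221, Rational(1, 2))), Mul(9250, Pow(221, Rational(1, 2)))), Mul(-139, -27104)) = Add(Add(7956, Mul(-1800, Pow(221, Rational(1, 2)))), 3767456) = Add(3775412, Mul(-1800, Pow(221, Rational(1, 2))))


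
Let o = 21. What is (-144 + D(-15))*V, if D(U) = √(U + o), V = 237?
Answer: -34128 + 237*√6 ≈ -33548.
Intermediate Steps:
D(U) = √(21 + U) (D(U) = √(U + 21) = √(21 + U))
(-144 + D(-15))*V = (-144 + √(21 - 15))*237 = (-144 + √6)*237 = -34128 + 237*√6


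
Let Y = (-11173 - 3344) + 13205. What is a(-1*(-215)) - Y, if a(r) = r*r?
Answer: 47537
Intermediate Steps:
Y = -1312 (Y = -14517 + 13205 = -1312)
a(r) = r**2
a(-1*(-215)) - Y = (-1*(-215))**2 - 1*(-1312) = 215**2 + 1312 = 46225 + 1312 = 47537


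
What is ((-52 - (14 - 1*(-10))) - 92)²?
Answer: 28224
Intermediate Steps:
((-52 - (14 - 1*(-10))) - 92)² = ((-52 - (14 + 10)) - 92)² = ((-52 - 1*24) - 92)² = ((-52 - 24) - 92)² = (-76 - 92)² = (-168)² = 28224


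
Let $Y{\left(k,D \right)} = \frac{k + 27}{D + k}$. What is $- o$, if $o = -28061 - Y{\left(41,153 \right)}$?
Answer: $\frac{2721951}{97} \approx 28061.0$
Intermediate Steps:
$Y{\left(k,D \right)} = \frac{27 + k}{D + k}$
$o = - \frac{2721951}{97}$ ($o = -28061 - \frac{27 + 41}{153 + 41} = -28061 - \frac{1}{194} \cdot 68 = -28061 - \frac{34}{97} = - \frac{2721951}{97} \approx -28061.0$)
$- o = \left(-1\right) \left(- \frac{2721951}{97}\right) = \frac{2721951}{97}$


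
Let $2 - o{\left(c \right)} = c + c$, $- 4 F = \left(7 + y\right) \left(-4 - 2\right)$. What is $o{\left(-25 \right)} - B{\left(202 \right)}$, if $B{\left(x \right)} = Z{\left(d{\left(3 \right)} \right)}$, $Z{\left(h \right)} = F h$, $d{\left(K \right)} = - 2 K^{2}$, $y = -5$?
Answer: $106$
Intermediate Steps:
$F = 3$ ($F = - \frac{\left(7 - 5\right) \left(-4 - 2\right)}{4} = - \frac{2 \left(-6\right)}{4} = \left(- \frac{1}{4}\right) \left(-12\right) = 3$)
$Z{\left(h \right)} = 3 h$
$o{\left(c \right)} = 2 - 2 c$ ($o{\left(c \right)} = 2 - \left(c + c\right) = 2 - 2 c$)
$B{\left(x \right)} = -54$ ($B{\left(x \right)} = 3 \left(- 2 \cdot 3^{2}\right) = 3 \left(\left(-2\right) 9\right) = 3 \left(-18\right) = -54$)
$o{\left(-25 \right)} - B{\left(202 \right)} = \left(2 - -50\right) - -54 = \left(2 + 50\right) + 54 = 52 + 54 = 106$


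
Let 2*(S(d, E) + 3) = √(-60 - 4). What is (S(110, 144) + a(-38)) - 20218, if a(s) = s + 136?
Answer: -20123 + 4*I ≈ -20123.0 + 4.0*I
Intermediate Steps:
S(d, E) = -3 + 4*I (S(d, E) = -3 + √(-60 - 4)/2 = -3 + √(-64)/2 = -3 + (8*I)/2 = -3 + 4*I)
a(s) = 136 + s
(S(110, 144) + a(-38)) - 20218 = ((-3 + 4*I) + (136 - 38)) - 20218 = ((-3 + 4*I) + 98) - 20218 = (95 + 4*I) - 20218 = -20123 + 4*I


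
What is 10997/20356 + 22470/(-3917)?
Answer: -59189153/11390636 ≈ -5.1963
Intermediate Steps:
10997/20356 + 22470/(-3917) = 10997*(1/20356) + 22470*(-1/3917) = 1571/2908 - 22470/3917 = -59189153/11390636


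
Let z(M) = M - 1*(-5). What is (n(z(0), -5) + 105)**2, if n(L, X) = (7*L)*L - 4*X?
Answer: 90000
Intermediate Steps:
z(M) = 5 + M (z(M) = M + 5 = 5 + M)
n(L, X) = -4*X + 7*L**2 (n(L, X) = 7*L**2 - 4*X = -4*X + 7*L**2)
(n(z(0), -5) + 105)**2 = ((-4*(-5) + 7*(5 + 0)**2) + 105)**2 = ((20 + 7*5**2) + 105)**2 = ((20 + 7*25) + 105)**2 = ((20 + 175) + 105)**2 = (195 + 105)**2 = 300**2 = 90000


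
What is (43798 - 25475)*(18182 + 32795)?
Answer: 934051571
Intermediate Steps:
(43798 - 25475)*(18182 + 32795) = 18323*50977 = 934051571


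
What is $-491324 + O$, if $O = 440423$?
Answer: $-50901$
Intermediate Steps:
$-491324 + O = -491324 + 440423 = -50901$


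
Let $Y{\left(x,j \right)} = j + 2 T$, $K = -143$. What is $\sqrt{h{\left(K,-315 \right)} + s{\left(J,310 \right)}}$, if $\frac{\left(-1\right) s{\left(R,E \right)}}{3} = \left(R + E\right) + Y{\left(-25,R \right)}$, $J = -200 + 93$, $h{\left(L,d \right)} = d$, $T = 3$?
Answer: $3 i \sqrt{69} \approx 24.92 i$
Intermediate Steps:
$J = -107$
$Y{\left(x,j \right)} = 6 + j$ ($Y{\left(x,j \right)} = j + 2 \cdot 3 = j + 6 = 6 + j$)
$s{\left(R,E \right)} = -18 - 6 R - 3 E$ ($s{\left(R,E \right)} = - 3 \left(\left(R + E\right) + \left(6 + R\right)\right) = - 3 \left(\left(E + R\right) + \left(6 + R\right)\right) = - 3 \left(6 + E + 2 R\right) = -18 - 6 R - 3 E$)
$\sqrt{h{\left(K,-315 \right)} + s{\left(J,310 \right)}} = \sqrt{-315 - 306} = \sqrt{-621} = 3 i \sqrt{69}$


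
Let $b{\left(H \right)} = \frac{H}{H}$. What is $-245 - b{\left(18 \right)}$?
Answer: $-246$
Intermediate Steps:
$b{\left(H \right)} = 1$
$-245 - b{\left(18 \right)} = -245 - 1 = -246$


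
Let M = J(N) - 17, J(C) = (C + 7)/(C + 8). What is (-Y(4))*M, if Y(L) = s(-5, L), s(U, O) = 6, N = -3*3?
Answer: 90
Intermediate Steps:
N = -9
Y(L) = 6
J(C) = (7 + C)/(8 + C)
M = -15 (M = (7 - 9)/(8 - 9) - 17 = -2/(-1) - 17 = -1*(-2) - 17 = 2 - 17 = -15)
(-Y(4))*M = -1*6*(-15) = -6*(-15) = 90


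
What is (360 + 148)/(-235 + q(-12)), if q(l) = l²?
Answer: -508/91 ≈ -5.5824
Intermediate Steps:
(360 + 148)/(-235 + q(-12)) = (360 + 148)/(-235 + (-12)²) = 508/(-235 + 144) = 508/(-91) = 508*(-1/91) = -508/91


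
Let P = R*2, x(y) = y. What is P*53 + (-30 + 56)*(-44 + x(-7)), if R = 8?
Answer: -478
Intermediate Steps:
P = 16 (P = 8*2 = 16)
P*53 + (-30 + 56)*(-44 + x(-7)) = 16*53 + (-30 + 56)*(-44 - 7) = 848 + 26*(-51) = 848 - 1326 = -478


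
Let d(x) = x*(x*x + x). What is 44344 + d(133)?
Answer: 2414670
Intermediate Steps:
d(x) = x*(x + x²) (d(x) = x*(x² + x) = x*(x + x²))
44344 + d(133) = 44344 + 133²*(1 + 133) = 44344 + 17689*134 = 44344 + 2370326 = 2414670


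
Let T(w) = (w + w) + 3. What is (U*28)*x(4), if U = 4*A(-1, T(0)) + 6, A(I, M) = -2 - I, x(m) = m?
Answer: 224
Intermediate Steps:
T(w) = 3 + 2*w (T(w) = 2*w + 3 = 3 + 2*w)
U = 2 (U = 4*(-2 - 1*(-1)) + 6 = 4*(-2 + 1) + 6 = 4*(-1) + 6 = -4 + 6 = 2)
(U*28)*x(4) = (2*28)*4 = 56*4 = 224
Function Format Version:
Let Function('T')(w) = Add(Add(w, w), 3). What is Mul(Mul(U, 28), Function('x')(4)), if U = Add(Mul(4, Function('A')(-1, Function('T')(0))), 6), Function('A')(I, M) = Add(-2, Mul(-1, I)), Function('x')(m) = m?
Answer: 224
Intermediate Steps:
Function('T')(w) = Add(3, Mul(2, w)) (Function('T')(w) = Add(Mul(2, w), 3) = Add(3, Mul(2, w)))
U = 2 (U = Add(Mul(4, Add(-2, Mul(-1, -1))), 6) = Add(Mul(4, Add(-2, 1)), 6) = Add(Mul(4, -1), 6) = Add(-4, 6) = 2)
Mul(Mul(U, 28), Function('x')(4)) = Mul(Mul(2, 28), 4) = Mul(56, 4) = 224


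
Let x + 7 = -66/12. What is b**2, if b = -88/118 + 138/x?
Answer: 302203456/2175625 ≈ 138.90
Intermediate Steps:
x = -25/2 (x = -7 - 66/12 = -7 - 66*1/12 = -7 - 11/2 = -25/2 ≈ -12.500)
b = -17384/1475 (b = -88/118 + 138/(-25/2) = -88*1/118 + 138*(-2/25) = -44/59 - 276/25 = -17384/1475 ≈ -11.786)
b**2 = (-17384/1475)**2 = 302203456/2175625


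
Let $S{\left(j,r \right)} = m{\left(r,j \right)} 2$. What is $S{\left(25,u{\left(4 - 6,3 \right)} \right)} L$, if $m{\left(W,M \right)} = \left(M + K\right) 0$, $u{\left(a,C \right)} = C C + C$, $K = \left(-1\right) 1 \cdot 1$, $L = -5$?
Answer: $0$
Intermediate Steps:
$K = -1$ ($K = \left(-1\right) 1 = -1$)
$u{\left(a,C \right)} = C + C^{2}$ ($u{\left(a,C \right)} = C^{2} + C = C + C^{2}$)
$m{\left(W,M \right)} = 0$ ($m{\left(W,M \right)} = \left(M - 1\right) 0 = \left(-1 + M\right) 0 = 0$)
$S{\left(j,r \right)} = 0$ ($S{\left(j,r \right)} = 0 \cdot 2 = 0$)
$S{\left(25,u{\left(4 - 6,3 \right)} \right)} L = 0 \left(-5\right) = 0$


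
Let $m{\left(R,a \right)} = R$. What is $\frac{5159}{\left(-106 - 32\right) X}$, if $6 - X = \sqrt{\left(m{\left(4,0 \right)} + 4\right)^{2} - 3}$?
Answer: $\frac{5159}{575} + \frac{5159 \sqrt{61}}{3450} \approx 20.651$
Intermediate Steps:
$X = 6 - \sqrt{61}$ ($X = 6 - \sqrt{\left(4 + 4\right)^{2} - 3} = 6 - \sqrt{8^{2} - 3} = 6 - \sqrt{64 - 3} = 6 - \sqrt{61} \approx -1.8102$)
$\frac{5159}{\left(-106 - 32\right) X} = \frac{5159}{\left(-106 - 32\right) \left(6 - \sqrt{61}\right)} = \frac{5159}{\left(-138\right) \left(6 - \sqrt{61}\right)} = \frac{5159}{-828 + 138 \sqrt{61}}$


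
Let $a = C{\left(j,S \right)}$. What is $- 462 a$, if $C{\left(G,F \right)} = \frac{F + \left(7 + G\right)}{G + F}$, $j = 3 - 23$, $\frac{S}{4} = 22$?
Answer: $- \frac{17325}{34} \approx -509.56$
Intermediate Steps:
$S = 88$ ($S = 4 \cdot 22 = 88$)
$j = -20$ ($j = 3 - 23 = -20$)
$C{\left(G,F \right)} = \frac{7 + F + G}{F + G}$
$a = \frac{75}{68}$ ($a = \frac{7 + 88 - 20}{88 - 20} = \frac{1}{68} \cdot 75 = \frac{75}{68} \approx 1.1029$)
$- 462 a = \left(-462\right) \frac{75}{68} = - \frac{17325}{34}$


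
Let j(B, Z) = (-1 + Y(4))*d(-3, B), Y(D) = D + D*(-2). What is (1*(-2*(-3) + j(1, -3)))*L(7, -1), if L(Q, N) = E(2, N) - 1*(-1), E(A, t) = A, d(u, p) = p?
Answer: 3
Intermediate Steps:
Y(D) = -D (Y(D) = D - 2*D = -D)
L(Q, N) = 3 (L(Q, N) = 2 - 1*(-1) = 2 + 1 = 3)
j(B, Z) = -5*B (j(B, Z) = (-1 - 1*4)*B = (-1 - 4)*B = -5*B)
(1*(-2*(-3) + j(1, -3)))*L(7, -1) = (1*(-2*(-3) - 5*1))*3 = (1*(6 - 5))*3 = (1*1)*3 = 1*3 = 3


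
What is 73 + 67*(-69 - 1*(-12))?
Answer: -3746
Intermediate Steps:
73 + 67*(-69 - 1*(-12)) = 73 + 67*(-69 + 12) = 73 + 67*(-57) = 73 - 3819 = -3746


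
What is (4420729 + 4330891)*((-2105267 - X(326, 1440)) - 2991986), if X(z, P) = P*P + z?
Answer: -62759433559980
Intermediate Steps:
X(z, P) = z + P² (X(z, P) = P² + z = z + P²)
(4420729 + 4330891)*((-2105267 - X(326, 1440)) - 2991986) = (4420729 + 4330891)*((-2105267 - (326 + 1440²)) - 2991986) = 8751620*((-2105267 - (326 + 2073600)) - 2991986) = 8751620*((-2105267 - 1*2073926) - 2991986) = 8751620*((-2105267 - 2073926) - 2991986) = 8751620*(-4179193 - 2991986) = 8751620*(-7171179) = -62759433559980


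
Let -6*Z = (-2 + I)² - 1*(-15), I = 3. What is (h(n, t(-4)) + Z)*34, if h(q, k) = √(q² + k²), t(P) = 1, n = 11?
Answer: -272/3 + 34*√122 ≈ 284.88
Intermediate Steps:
Z = -8/3 (Z = -((-2 + 3)² - 1*(-15))/6 = -(1² + 15)/6 = -(1 + 15)/6 = -⅙*16 = -8/3 ≈ -2.6667)
h(q, k) = √(k² + q²)
(h(n, t(-4)) + Z)*34 = (√(1² + 11²) - 8/3)*34 = (√(1 + 121) - 8/3)*34 = (√122 - 8/3)*34 = (-8/3 + √122)*34 = -272/3 + 34*√122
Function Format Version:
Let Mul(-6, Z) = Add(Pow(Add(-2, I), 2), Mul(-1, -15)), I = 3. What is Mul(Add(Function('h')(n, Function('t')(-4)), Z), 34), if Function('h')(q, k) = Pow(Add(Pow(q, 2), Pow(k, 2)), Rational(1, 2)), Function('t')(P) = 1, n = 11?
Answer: Add(Rational(-272, 3), Mul(34, Pow(122, Rational(1, 2)))) ≈ 284.88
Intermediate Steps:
Z = Rational(-8, 3) (Z = Mul(Rational(-1, 6), Add(Pow(Add(-2, 3), 2), Mul(-1, -15))) = Mul(Rational(-1, 6), Add(Pow(1, 2), 15)) = Mul(Rational(-1, 6), Add(1, 15)) = Mul(Rational(-1, 6), 16) = Rational(-8, 3) ≈ -2.6667)
Function('h')(q, k) = Pow(Add(Pow(k, 2), Pow(q, 2)), Rational(1, 2))
Mul(Add(Function('h')(n, Function('t')(-4)), Z), 34) = Mul(Add(Pow(Add(Pow(1, 2), Pow(11, 2)), Rational(1, 2)), Rational(-8, 3)), 34) = Mul(Add(Pow(Add(1, 121), Rational(1, 2)), Rational(-8, 3)), 34) = Mul(Add(Pow(122, Rational(1, 2)), Rational(-8, 3)), 34) = Mul(Add(Rational(-8, 3), Pow(122, Rational(1, 2))), 34) = Add(Rational(-272, 3), Mul(34, Pow(122, Rational(1, 2))))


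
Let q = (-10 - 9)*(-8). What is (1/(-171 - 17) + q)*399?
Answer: 11401425/188 ≈ 60646.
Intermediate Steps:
q = 152 (q = -19*(-8) = 152)
(1/(-171 - 17) + q)*399 = (1/(-171 - 17) + 152)*399 = (1/(-188) + 152)*399 = (-1/188 + 152)*399 = (28575/188)*399 = 11401425/188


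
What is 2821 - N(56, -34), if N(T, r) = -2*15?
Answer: 2851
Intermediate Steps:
N(T, r) = -30
2821 - N(56, -34) = 2821 - 1*(-30) = 2821 + 30 = 2851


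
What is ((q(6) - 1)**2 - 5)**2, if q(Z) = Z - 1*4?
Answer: 16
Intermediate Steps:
q(Z) = -4 + Z (q(Z) = Z - 4 = -4 + Z)
((q(6) - 1)**2 - 5)**2 = (((-4 + 6) - 1)**2 - 5)**2 = ((2 - 1)**2 - 5)**2 = (1**2 - 5)**2 = (1 - 5)**2 = (-4)**2 = 16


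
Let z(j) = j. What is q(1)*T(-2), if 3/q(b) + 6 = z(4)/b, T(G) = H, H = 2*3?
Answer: -9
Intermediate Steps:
H = 6
T(G) = 6
q(b) = 3/(-6 + 4/b)
q(1)*T(-2) = -3*1/(-4 + 6*1)*6 = -3*1/(-4 + 6)*6 = -3*1/2*6 = -3*1*½*6 = -3/2*6 = -9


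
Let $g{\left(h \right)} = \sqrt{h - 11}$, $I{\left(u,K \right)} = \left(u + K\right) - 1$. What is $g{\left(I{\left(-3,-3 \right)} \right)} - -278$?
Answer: $278 + 3 i \sqrt{2} \approx 278.0 + 4.2426 i$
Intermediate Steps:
$I{\left(u,K \right)} = -1 + K + u$ ($I{\left(u,K \right)} = \left(K + u\right) - 1 = -1 + K + u$)
$g{\left(h \right)} = \sqrt{-11 + h}$
$g{\left(I{\left(-3,-3 \right)} \right)} - -278 = \sqrt{-11 - 7} - -278 = \sqrt{-11 - 7} + 278 = \sqrt{-18} + 278 = 3 i \sqrt{2} + 278 = 278 + 3 i \sqrt{2}$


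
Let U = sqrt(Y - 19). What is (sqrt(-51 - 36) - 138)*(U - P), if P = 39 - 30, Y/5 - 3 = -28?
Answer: 3*(3 - 4*I)*(138 - I*sqrt(87)) ≈ 1130.1 - 1739.9*I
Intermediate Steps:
Y = -125 (Y = 15 + 5*(-28) = 15 - 140 = -125)
P = 9
U = 12*I (U = sqrt(-125 - 19) = sqrt(-144) = 12*I ≈ 12.0*I)
(sqrt(-51 - 36) - 138)*(U - P) = (sqrt(-51 - 36) - 138)*(12*I - 1*9) = (sqrt(-87) - 138)*(12*I - 9) = (I*sqrt(87) - 138)*(-9 + 12*I) = (-138 + I*sqrt(87))*(-9 + 12*I)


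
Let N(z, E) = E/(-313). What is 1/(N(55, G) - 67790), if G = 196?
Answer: -313/21218466 ≈ -1.4751e-5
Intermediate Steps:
N(z, E) = -E/313 (N(z, E) = E*(-1/313) = -E/313)
1/(N(55, G) - 67790) = 1/(-1/313*196 - 67790) = 1/(-196/313 - 67790) = 1/(-21218466/313) = -313/21218466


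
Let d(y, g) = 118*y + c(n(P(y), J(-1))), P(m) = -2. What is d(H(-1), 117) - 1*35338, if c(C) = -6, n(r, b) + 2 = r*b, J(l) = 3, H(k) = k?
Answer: -35462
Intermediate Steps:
n(r, b) = -2 + b*r (n(r, b) = -2 + r*b = -2 + b*r)
d(y, g) = -6 + 118*y (d(y, g) = 118*y - 6 = -6 + 118*y)
d(H(-1), 117) - 1*35338 = (-6 + 118*(-1)) - 1*35338 = (-6 - 118) - 35338 = -124 - 35338 = -35462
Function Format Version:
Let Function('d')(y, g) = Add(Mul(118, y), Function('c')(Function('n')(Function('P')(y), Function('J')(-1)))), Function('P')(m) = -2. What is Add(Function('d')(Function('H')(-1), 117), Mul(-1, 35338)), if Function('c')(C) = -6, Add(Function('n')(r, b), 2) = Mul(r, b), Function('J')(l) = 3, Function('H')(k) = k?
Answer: -35462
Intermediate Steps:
Function('n')(r, b) = Add(-2, Mul(b, r)) (Function('n')(r, b) = Add(-2, Mul(r, b)) = Add(-2, Mul(b, r)))
Function('d')(y, g) = Add(-6, Mul(118, y)) (Function('d')(y, g) = Add(Mul(118, y), -6) = Add(-6, Mul(118, y)))
Add(Function('d')(Function('H')(-1), 117), Mul(-1, 35338)) = Add(Add(-6, Mul(118, -1)), Mul(-1, 35338)) = Add(Add(-6, -118), -35338) = Add(-124, -35338) = -35462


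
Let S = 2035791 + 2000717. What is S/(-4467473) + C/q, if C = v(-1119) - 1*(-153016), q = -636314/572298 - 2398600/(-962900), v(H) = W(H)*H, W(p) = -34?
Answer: 2351834964670680043258/16976558948291153 ≈ 1.3853e+5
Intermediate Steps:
S = 4036508
v(H) = -34*H
q = 3800036161/2755328721 (q = -636314*1/572298 - 2398600*(-1/962900) = -318157/286149 + 23986/9629 = 3800036161/2755328721 ≈ 1.3792)
C = 191062 (C = -34*(-1119) - 1*(-153016) = 38046 + 153016 = 191062)
S/(-4467473) + C/q = 4036508/(-4467473) + 191062/(3800036161/2755328721) = 4036508*(-1/4467473) + 191062*(2755328721/3800036161) = -4036508/4467473 + 526438616091702/3800036161 = 2351834964670680043258/16976558948291153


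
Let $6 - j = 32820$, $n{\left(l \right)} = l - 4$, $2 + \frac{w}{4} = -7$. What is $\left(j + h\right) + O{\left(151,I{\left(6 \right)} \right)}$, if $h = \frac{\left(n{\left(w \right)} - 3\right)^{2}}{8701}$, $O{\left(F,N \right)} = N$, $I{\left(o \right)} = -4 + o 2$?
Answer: $- \frac{285443157}{8701} \approx -32806.0$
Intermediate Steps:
$w = -36$ ($w = -8 + 4 \left(-7\right) = -8 - 28 = -36$)
$n{\left(l \right)} = -4 + l$ ($n{\left(l \right)} = l - 4 = -4 + l$)
$I{\left(o \right)} = -4 + 2 o$
$j = -32814$ ($j = 6 - 32820 = -32814$)
$h = \frac{1849}{8701}$ ($h = \frac{\left(\left(-4 - 36\right) - 3\right)^{2}}{8701} = \left(-40 - 3\right)^{2} \cdot \frac{1}{8701} = \left(-43\right)^{2} \cdot \frac{1}{8701} = 1849 \cdot \frac{1}{8701} = \frac{1849}{8701} \approx 0.2125$)
$\left(j + h\right) + O{\left(151,I{\left(6 \right)} \right)} = \left(-32814 + \frac{1849}{8701}\right) + \left(-4 + 2 \cdot 6\right) = - \frac{285512765}{8701} + \left(-4 + 12\right) = - \frac{285512765}{8701} + 8 = - \frac{285443157}{8701}$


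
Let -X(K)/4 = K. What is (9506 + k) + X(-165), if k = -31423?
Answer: -21257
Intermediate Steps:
X(K) = -4*K
(9506 + k) + X(-165) = (9506 - 31423) - 4*(-165) = -21917 + 660 = -21257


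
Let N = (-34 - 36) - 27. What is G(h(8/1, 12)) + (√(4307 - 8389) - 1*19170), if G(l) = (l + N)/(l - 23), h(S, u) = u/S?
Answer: -824119/43 + I*√4082 ≈ -19166.0 + 63.891*I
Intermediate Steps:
N = -97 (N = -70 - 27 = -97)
G(l) = (-97 + l)/(-23 + l) (G(l) = (l - 97)/(l - 23) = (-97 + l)/(-23 + l))
G(h(8/1, 12)) + (√(4307 - 8389) - 1*19170) = (-97 + 12/((8/1)))/(-23 + 12/((8/1))) + (√(4307 - 8389) - 1*19170) = (-97 + 12/((8*1)))/(-23 + 12/((8*1))) + (√(-4082) - 19170) = (-97 + 12/8)/(-23 + 12/8) + (I*√4082 - 19170) = (-97 + 12*(⅛))/(-23 + 12*(⅛)) + (-19170 + I*√4082) = (-97 + 3/2)/(-23 + 3/2) + (-19170 + I*√4082) = -191/2/(-43/2) + (-19170 + I*√4082) = -2/43*(-191/2) + (-19170 + I*√4082) = 191/43 + (-19170 + I*√4082) = -824119/43 + I*√4082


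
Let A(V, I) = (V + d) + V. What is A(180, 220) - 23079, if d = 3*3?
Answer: -22710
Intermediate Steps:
d = 9
A(V, I) = 9 + 2*V (A(V, I) = (V + 9) + V = (9 + V) + V = 9 + 2*V)
A(180, 220) - 23079 = (9 + 2*180) - 23079 = (9 + 360) - 23079 = 369 - 23079 = -22710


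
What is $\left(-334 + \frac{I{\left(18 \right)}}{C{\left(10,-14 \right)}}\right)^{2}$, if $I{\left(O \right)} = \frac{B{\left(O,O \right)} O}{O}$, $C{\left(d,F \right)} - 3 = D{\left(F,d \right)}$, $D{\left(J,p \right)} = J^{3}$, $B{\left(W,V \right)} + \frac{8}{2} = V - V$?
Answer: $\frac{838121940100}{7513081} \approx 1.1156 \cdot 10^{5}$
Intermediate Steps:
$B{\left(W,V \right)} = -4$ ($B{\left(W,V \right)} = -4 + \left(V - V\right) = -4 + 0 = -4$)
$C{\left(d,F \right)} = 3 + F^{3}$
$I{\left(O \right)} = -4$ ($I{\left(O \right)} = \frac{\left(-4\right) O}{O} = -4$)
$\left(-334 + \frac{I{\left(18 \right)}}{C{\left(10,-14 \right)}}\right)^{2} = \left(-334 - \frac{4}{3 + \left(-14\right)^{3}}\right)^{2} = \left(-334 - \frac{4}{3 - 2744}\right)^{2} = \left(-334 - \frac{4}{-2741}\right)^{2} = \left(-334 - - \frac{4}{2741}\right)^{2} = \left(-334 + \frac{4}{2741}\right)^{2} = \left(- \frac{915490}{2741}\right)^{2} = \frac{838121940100}{7513081}$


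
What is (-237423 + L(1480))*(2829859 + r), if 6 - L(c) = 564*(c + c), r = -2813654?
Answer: -30900617685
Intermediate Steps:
L(c) = 6 - 1128*c (L(c) = 6 - 564*(c + c) = 6 - 564*2*c = 6 - 1128*c)
(-237423 + L(1480))*(2829859 + r) = (-237423 + (6 - 1128*1480))*(2829859 - 2813654) = (-237423 + (6 - 1669440))*16205 = (-237423 - 1669434)*16205 = -1906857*16205 = -30900617685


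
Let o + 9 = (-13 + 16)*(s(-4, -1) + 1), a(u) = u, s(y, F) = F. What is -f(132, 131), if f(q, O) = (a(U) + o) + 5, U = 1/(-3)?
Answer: 13/3 ≈ 4.3333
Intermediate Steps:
U = -⅓ ≈ -0.33333
o = -9 (o = -9 + (-13 + 16)*(-1 + 1) = -9 + 3*0 = -9 + 0 = -9)
f(q, O) = -13/3 (f(q, O) = (-⅓ - 9) + 5 = -28/3 + 5 = -13/3)
-f(132, 131) = -1*(-13/3) = 13/3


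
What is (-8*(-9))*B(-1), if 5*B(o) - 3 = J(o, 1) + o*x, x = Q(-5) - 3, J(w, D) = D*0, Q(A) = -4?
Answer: 144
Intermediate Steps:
J(w, D) = 0
x = -7 (x = -4 - 3 = -7)
B(o) = ⅗ - 7*o/5 (B(o) = ⅗ + (0 + o*(-7))/5 = ⅗ + (0 - 7*o)/5 = ⅗ + (-7*o)/5 = ⅗ - 7*o/5)
(-8*(-9))*B(-1) = (-8*(-9))*(⅗ - 7/5*(-1)) = 72*(⅗ + 7/5) = 72*2 = 144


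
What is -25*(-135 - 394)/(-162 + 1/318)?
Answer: -841110/10303 ≈ -81.637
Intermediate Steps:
-25*(-135 - 394)/(-162 + 1/318) = -25*(-529/(-162 + 1/318)) = -25/((-51515/318*(-1/529))) = -25/51515/168222 = -25*168222/51515 = -841110/10303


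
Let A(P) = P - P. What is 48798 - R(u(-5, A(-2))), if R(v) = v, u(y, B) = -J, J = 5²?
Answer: 48823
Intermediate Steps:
J = 25
A(P) = 0
u(y, B) = -25 (u(y, B) = -1*25 = -25)
48798 - R(u(-5, A(-2))) = 48798 - 1*(-25) = 48798 + 25 = 48823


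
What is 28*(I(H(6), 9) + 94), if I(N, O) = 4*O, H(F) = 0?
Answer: 3640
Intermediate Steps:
28*(I(H(6), 9) + 94) = 28*(4*9 + 94) = 28*(36 + 94) = 28*130 = 3640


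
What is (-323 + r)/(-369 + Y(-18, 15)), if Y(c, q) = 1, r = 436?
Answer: -113/368 ≈ -0.30707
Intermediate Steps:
(-323 + r)/(-369 + Y(-18, 15)) = (-323 + 436)/(-369 + 1) = 113/(-368) = 113*(-1/368) = -113/368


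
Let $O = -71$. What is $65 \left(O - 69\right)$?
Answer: $-9100$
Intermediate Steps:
$65 \left(O - 69\right) = 65 \left(-71 - 69\right) = 65 \left(-140\right) = -9100$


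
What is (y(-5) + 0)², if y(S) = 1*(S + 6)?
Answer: 1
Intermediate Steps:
y(S) = 6 + S (y(S) = 1*(6 + S) = 6 + S)
(y(-5) + 0)² = ((6 - 5) + 0)² = (1 + 0)² = 1² = 1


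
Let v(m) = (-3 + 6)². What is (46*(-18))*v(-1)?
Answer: -7452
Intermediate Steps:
v(m) = 9 (v(m) = 3² = 9)
(46*(-18))*v(-1) = (46*(-18))*9 = -828*9 = -7452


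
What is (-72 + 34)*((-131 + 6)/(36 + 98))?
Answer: 2375/67 ≈ 35.448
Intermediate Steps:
(-72 + 34)*((-131 + 6)/(36 + 98)) = -(-4750)/134 = -38*(-125/134) = 2375/67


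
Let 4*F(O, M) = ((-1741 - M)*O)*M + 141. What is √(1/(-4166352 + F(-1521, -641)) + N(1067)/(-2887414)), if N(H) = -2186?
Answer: √1871761334014350183583492107/1572373585094469 ≈ 0.027515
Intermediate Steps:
F(O, M) = 141/4 + M*O*(-1741 - M)/4 (F(O, M) = (((-1741 - M)*O)*M + 141)/4 = ((O*(-1741 - M))*M + 141)/4 = (M*O*(-1741 - M) + 141)/4 = (141 + M*O*(-1741 - M))/4 = 141/4 + M*O*(-1741 - M)/4)
√(1/(-4166352 + F(-1521, -641)) + N(1067)/(-2887414)) = √(1/(-4166352 + (141/4 - 1741/4*(-641)*(-1521) - ¼*(-1521)*(-641)²)) - 2186/(-2887414)) = √(1/(-4166352 + (141/4 - 1697407101/4 - ¼*(-1521)*410881)) - 2186*(-1/2887414)) = √(1/(-4166352 + (141/4 - 1697407101/4 + 624950001/4)) + 1093/1443707) = √(1/(-4166352 - 1072456959/4) + 1093/1443707) = √(1/(-1089122367/4) + 1093/1443707) = √(-4/1089122367 + 1093/1443707) = √(1190404972303/1572373585094469) = √1871761334014350183583492107/1572373585094469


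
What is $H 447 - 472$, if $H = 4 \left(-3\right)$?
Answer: $-5836$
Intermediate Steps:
$H = -12$
$H 447 - 472 = \left(-12\right) 447 - 472 = -5364 - 472 = -5836$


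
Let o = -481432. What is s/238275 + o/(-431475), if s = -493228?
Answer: -261606244/274159215 ≈ -0.95421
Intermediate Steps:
s/238275 + o/(-431475) = -493228/238275 - 481432/(-431475) = -493228*1/238275 - 481432*(-1/431475) = -493228/238275 + 481432/431475 = -261606244/274159215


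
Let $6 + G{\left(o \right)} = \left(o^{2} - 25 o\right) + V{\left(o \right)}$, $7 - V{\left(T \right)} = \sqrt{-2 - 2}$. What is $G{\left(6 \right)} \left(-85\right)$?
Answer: $9605 + 170 i \approx 9605.0 + 170.0 i$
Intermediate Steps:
$V{\left(T \right)} = 7 - 2 i$ ($V{\left(T \right)} = 7 - \sqrt{-2 - 2} = 7 - \sqrt{-4} = 7 - 2 i$)
$G{\left(o \right)} = 1 + o^{2} - 25 o - 2 i$ ($G{\left(o \right)} = -6 + \left(\left(o^{2} - 25 o\right) + \left(7 - 2 i\right)\right) = -6 + \left(7 + o^{2} - 25 o - 2 i\right) = 1 + o^{2} - 25 o - 2 i$)
$G{\left(6 \right)} \left(-85\right) = \left(1 + 6^{2} - 150 - 2 i\right) \left(-85\right) = \left(1 + 36 - 150 - 2 i\right) \left(-85\right) = \left(-113 - 2 i\right) \left(-85\right) = 9605 + 170 i$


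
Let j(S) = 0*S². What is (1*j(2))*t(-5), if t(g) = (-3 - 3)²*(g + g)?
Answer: 0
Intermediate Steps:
t(g) = 72*g (t(g) = (-6)²*(2*g) = 36*(2*g) = 72*g)
j(S) = 0
(1*j(2))*t(-5) = (1*0)*(72*(-5)) = 0*(-360) = 0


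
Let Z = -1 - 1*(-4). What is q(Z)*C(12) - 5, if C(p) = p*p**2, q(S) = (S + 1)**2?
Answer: 27643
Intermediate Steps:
Z = 3 (Z = -1 + 4 = 3)
q(S) = (1 + S)**2
C(p) = p**3
q(Z)*C(12) - 5 = (1 + 3)**2*12**3 - 5 = 4**2*1728 - 5 = 16*1728 - 5 = 27648 - 5 = 27643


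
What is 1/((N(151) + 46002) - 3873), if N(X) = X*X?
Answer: 1/64930 ≈ 1.5401e-5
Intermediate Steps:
N(X) = X²
1/((N(151) + 46002) - 3873) = 1/((151² + 46002) - 3873) = 1/((22801 + 46002) - 3873) = 1/(68803 - 3873) = 1/64930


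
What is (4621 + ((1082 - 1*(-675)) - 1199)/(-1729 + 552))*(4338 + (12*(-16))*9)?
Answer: 14194116990/1177 ≈ 1.2060e+7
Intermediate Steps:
(4621 + ((1082 - 1*(-675)) - 1199)/(-1729 + 552))*(4338 + (12*(-16))*9) = (4621 + ((1082 + 675) - 1199)/(-1177))*(4338 - 192*9) = (4621 + (1757 - 1199)*(-1/1177))*(4338 - 1728) = (4621 + 558*(-1/1177))*2610 = (4621 - 558/1177)*2610 = (5438359/1177)*2610 = 14194116990/1177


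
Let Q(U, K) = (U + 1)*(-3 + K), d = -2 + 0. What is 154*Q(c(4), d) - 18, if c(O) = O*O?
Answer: -13108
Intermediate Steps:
c(O) = O²
d = -2
Q(U, K) = (1 + U)*(-3 + K)
154*Q(c(4), d) - 18 = 154*(-3 - 2 - 3*4² - 2*4²) - 18 = 154*(-3 - 2 - 3*16 - 2*16) - 18 = 154*(-3 - 2 - 48 - 32) - 18 = 154*(-85) - 18 = -13090 - 18 = -13108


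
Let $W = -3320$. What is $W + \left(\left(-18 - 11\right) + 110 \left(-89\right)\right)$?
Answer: $-13139$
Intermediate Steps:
$W + \left(\left(-18 - 11\right) + 110 \left(-89\right)\right) = -3320 + \left(\left(-18 - 11\right) + 110 \left(-89\right)\right) = -3320 - 9819 = -13139$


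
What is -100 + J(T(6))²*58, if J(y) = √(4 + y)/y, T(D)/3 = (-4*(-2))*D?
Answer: -258127/2592 ≈ -99.586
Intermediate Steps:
T(D) = 24*D (T(D) = 3*((-4*(-2))*D) = 3*(8*D) = 24*D)
J(y) = √(4 + y)/y
-100 + J(T(6))²*58 = -100 + (√(4 + 24*6)/((24*6)))²*58 = -100 + (√(4 + 144)/144)²*58 = -100 + (√148/144)²*58 = -100 + ((2*√37)/144)²*58 = -100 + (√37/72)²*58 = -100 + (37/5184)*58 = -100 + 1073/2592 = -258127/2592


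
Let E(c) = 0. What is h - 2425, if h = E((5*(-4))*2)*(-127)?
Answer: -2425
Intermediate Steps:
h = 0 (h = 0*(-127) = 0)
h - 2425 = 0 - 2425 = -2425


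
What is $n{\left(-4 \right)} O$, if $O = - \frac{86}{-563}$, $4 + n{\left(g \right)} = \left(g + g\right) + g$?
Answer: $- \frac{1376}{563} \approx -2.444$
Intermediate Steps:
$n{\left(g \right)} = -4 + 3 g$ ($n{\left(g \right)} = -4 + \left(\left(g + g\right) + g\right) = -4 + \left(2 g + g\right) = -4 + 3 g$)
$O = \frac{86}{563}$ ($O = \left(-86\right) \left(- \frac{1}{563}\right) = \frac{86}{563} \approx 0.15275$)
$n{\left(-4 \right)} O = \left(-4 + 3 \left(-4\right)\right) \frac{86}{563} = \left(-4 - 12\right) \frac{86}{563} = \left(-16\right) \frac{86}{563} = - \frac{1376}{563}$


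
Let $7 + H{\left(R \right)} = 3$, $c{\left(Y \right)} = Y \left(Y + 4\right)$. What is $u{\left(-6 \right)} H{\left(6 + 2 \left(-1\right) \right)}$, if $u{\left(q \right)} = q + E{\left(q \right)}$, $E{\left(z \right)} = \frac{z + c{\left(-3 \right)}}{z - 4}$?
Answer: $\frac{102}{5} \approx 20.4$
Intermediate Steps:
$c{\left(Y \right)} = Y \left(4 + Y\right)$
$E{\left(z \right)} = \frac{-3 + z}{-4 + z}$ ($E{\left(z \right)} = \frac{z - 3 \left(4 - 3\right)}{z - 4} = \frac{z - 3}{-4 + z} = \frac{-3 + z}{-4 + z}$)
$H{\left(R \right)} = -4$ ($H{\left(R \right)} = -7 + 3 = -4$)
$u{\left(q \right)} = q + \frac{-3 + q}{-4 + q}$
$u{\left(-6 \right)} H{\left(6 + 2 \left(-1\right) \right)} = \frac{-3 - 6 - 6 \left(-4 - 6\right)}{-4 - 6} \left(-4\right) = \frac{-3 - 6 - -60}{-10} \left(-4\right) = - \frac{-3 - 6 + 60}{10} \left(-4\right) = \left(- \frac{1}{10}\right) 51 \left(-4\right) = \left(- \frac{51}{10}\right) \left(-4\right) = \frac{102}{5}$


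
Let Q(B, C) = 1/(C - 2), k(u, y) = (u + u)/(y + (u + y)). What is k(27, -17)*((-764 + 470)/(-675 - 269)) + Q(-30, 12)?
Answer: -2717/1180 ≈ -2.3025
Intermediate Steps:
k(u, y) = 2*u/(u + 2*y) (k(u, y) = (2*u)/(u + 2*y) = 2*u/(u + 2*y))
Q(B, C) = 1/(-2 + C)
k(27, -17)*((-764 + 470)/(-675 - 269)) + Q(-30, 12) = (2*27/(27 + 2*(-17)))*((-764 + 470)/(-675 - 269)) + 1/(-2 + 12) = (2*27/(27 - 34))*(-294/(-944)) + 1/10 = (2*27/(-7))*(-294*(-1/944)) + ⅒ = (2*27*(-⅐))*(147/472) + ⅒ = -54/7*147/472 + ⅒ = -567/236 + ⅒ = -2717/1180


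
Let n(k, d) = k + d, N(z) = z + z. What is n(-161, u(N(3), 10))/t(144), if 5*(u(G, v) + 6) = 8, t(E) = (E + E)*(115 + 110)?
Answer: -827/324000 ≈ -0.0025525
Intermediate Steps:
N(z) = 2*z
t(E) = 450*E (t(E) = (2*E)*225 = 450*E)
u(G, v) = -22/5 (u(G, v) = -6 + (1/5)*8 = -6 + 8/5 = -22/5)
n(k, d) = d + k
n(-161, u(N(3), 10))/t(144) = (-22/5 - 161)/((450*144)) = -827/5/64800 = -827/5*1/64800 = -827/324000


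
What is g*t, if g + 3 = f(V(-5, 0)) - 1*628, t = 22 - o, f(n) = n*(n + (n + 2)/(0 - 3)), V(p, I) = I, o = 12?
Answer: -6310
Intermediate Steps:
f(n) = n*(-⅔ + 2*n/3) (f(n) = n*(n + (2 + n)/(-3)) = n*(n + (2 + n)*(-⅓)) = n*(n + (-⅔ - n/3)) = n*(-⅔ + 2*n/3))
t = 10 (t = 22 - 1*12 = 22 - 12 = 10)
g = -631 (g = -3 + ((⅔)*0*(-1 + 0) - 1*628) = -3 + ((⅔)*0*(-1) - 628) = -3 + (0 - 628) = -3 - 628 = -631)
g*t = -631*10 = -6310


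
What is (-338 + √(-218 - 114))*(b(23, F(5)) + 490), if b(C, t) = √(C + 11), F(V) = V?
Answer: -2*(169 - I*√83)*(490 + √34) ≈ -1.6759e+5 + 9034.5*I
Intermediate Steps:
b(C, t) = √(11 + C)
(-338 + √(-218 - 114))*(b(23, F(5)) + 490) = (-338 + √(-218 - 114))*(√(11 + 23) + 490) = (-338 + √(-332))*(√34 + 490) = (-338 + 2*I*√83)*(490 + √34)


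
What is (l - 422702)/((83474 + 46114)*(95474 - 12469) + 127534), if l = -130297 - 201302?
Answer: -754301/10756579474 ≈ -7.0125e-5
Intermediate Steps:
l = -331599
(l - 422702)/((83474 + 46114)*(95474 - 12469) + 127534) = (-331599 - 422702)/((83474 + 46114)*(95474 - 12469) + 127534) = -754301/(129588*83005 + 127534) = -754301/(10756451940 + 127534) = -754301/10756579474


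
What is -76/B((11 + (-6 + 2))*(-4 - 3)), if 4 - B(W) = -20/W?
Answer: -931/44 ≈ -21.159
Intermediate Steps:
B(W) = 4 + 20/W (B(W) = 4 - (-20)/W = 4 + 20/W)
-76/B((11 + (-6 + 2))*(-4 - 3)) = -76/(4 + 20/(((11 + (-6 + 2))*(-4 - 3)))) = -76/(4 + 20/(((11 - 4)*(-7)))) = -76/(4 + 20/((7*(-7)))) = -76/(4 + 20/(-49)) = -76/(4 + 20*(-1/49)) = -76/(4 - 20/49) = -76/176/49 = -76*49/176 = -931/44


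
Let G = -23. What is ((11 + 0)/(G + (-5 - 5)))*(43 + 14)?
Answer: -19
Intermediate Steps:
((11 + 0)/(G + (-5 - 5)))*(43 + 14) = ((11 + 0)/(-23 + (-5 - 5)))*(43 + 14) = (11/(-23 - 10))*57 = (11/(-33))*57 = (11*(-1/33))*57 = -1/3*57 = -19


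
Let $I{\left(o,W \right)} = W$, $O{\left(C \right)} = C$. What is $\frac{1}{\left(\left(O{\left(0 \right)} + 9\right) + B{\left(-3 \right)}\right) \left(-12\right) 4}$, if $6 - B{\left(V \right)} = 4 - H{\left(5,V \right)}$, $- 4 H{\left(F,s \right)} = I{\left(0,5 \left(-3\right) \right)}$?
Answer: $- \frac{1}{708} \approx -0.0014124$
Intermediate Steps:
$H{\left(F,s \right)} = \frac{15}{4}$ ($H{\left(F,s \right)} = - \frac{5 \left(-3\right)}{4} = \left(- \frac{1}{4}\right) \left(-15\right) = \frac{15}{4}$)
$B{\left(V \right)} = \frac{23}{4}$ ($B{\left(V \right)} = 6 - \left(4 - \frac{15}{4}\right) = 6 - \frac{1}{4} = \frac{23}{4}$)
$\frac{1}{\left(\left(O{\left(0 \right)} + 9\right) + B{\left(-3 \right)}\right) \left(-12\right) 4} = \frac{1}{\left(\left(0 + 9\right) + \frac{23}{4}\right) \left(-12\right) 4} = \frac{1}{\left(9 + \frac{23}{4}\right) \left(-12\right) 4} = \frac{1}{\frac{59}{4} \left(-12\right) 4} = \frac{1}{\left(-177\right) 4} = \frac{1}{-708} = - \frac{1}{708}$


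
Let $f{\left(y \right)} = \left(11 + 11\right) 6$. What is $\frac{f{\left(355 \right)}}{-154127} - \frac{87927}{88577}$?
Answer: $- \frac{13563616893}{13652107279} \approx -0.99352$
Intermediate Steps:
$f{\left(y \right)} = 132$ ($f{\left(y \right)} = 22 \cdot 6 = 132$)
$\frac{f{\left(355 \right)}}{-154127} - \frac{87927}{88577} = \frac{132}{-154127} - \frac{87927}{88577} = 132 \left(- \frac{1}{154127}\right) - \frac{87927}{88577} = - \frac{132}{154127} - \frac{87927}{88577} = - \frac{13563616893}{13652107279}$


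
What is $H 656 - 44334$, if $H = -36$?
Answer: $-67950$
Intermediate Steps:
$H 656 - 44334 = \left(-36\right) 656 - 44334 = -23616 - 44334 = -67950$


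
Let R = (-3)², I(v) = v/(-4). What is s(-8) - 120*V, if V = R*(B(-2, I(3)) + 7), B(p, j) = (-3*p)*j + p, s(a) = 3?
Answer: -537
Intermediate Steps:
I(v) = -v/4 (I(v) = v*(-¼) = -v/4)
R = 9
B(p, j) = p - 3*j*p (B(p, j) = -3*j*p + p = p - 3*j*p)
V = 9/2 (V = 9*(-2*(1 - (-3)*3/4) + 7) = 9*(-2*(1 - 3*(-¾)) + 7) = 9*(-2*(1 + 9/4) + 7) = 9*(-2*13/4 + 7) = 9*(-13/2 + 7) = 9*(½) = 9/2 ≈ 4.5000)
s(-8) - 120*V = 3 - 120*9/2 = 3 - 540 = -537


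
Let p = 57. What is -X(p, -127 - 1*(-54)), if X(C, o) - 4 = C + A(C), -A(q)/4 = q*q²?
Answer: 740711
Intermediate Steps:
A(q) = -4*q³ (A(q) = -4*q*q² = -4*q³)
X(C, o) = 4 + C - 4*C³ (X(C, o) = 4 + (C - 4*C³) = 4 + C - 4*C³)
-X(p, -127 - 1*(-54)) = -(4 + 57 - 4*57³) = -(4 + 57 - 4*185193) = -(4 + 57 - 740772) = -1*(-740711) = 740711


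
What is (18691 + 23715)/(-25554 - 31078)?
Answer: -21203/28316 ≈ -0.74880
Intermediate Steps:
(18691 + 23715)/(-25554 - 31078) = 42406/(-56632) = 42406*(-1/56632) = -21203/28316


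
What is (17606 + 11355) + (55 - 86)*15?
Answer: 28496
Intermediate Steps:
(17606 + 11355) + (55 - 86)*15 = 28961 - 31*15 = 28961 - 465 = 28496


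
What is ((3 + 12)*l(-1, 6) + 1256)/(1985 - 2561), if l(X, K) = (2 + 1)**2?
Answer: -1391/576 ≈ -2.4149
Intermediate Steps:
l(X, K) = 9 (l(X, K) = 3**2 = 9)
((3 + 12)*l(-1, 6) + 1256)/(1985 - 2561) = ((3 + 12)*9 + 1256)/(1985 - 2561) = (15*9 + 1256)/(-576) = (135 + 1256)*(-1/576) = 1391*(-1/576) = -1391/576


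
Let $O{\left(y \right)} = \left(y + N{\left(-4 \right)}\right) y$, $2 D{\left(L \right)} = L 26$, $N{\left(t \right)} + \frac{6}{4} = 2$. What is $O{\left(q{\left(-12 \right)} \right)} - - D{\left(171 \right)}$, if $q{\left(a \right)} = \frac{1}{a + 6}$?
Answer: $\frac{40013}{18} \approx 2222.9$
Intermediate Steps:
$N{\left(t \right)} = \frac{1}{2}$ ($N{\left(t \right)} = - \frac{3}{2} + 2 = \frac{1}{2}$)
$q{\left(a \right)} = \frac{1}{6 + a}$
$D{\left(L \right)} = 13 L$ ($D{\left(L \right)} = \frac{L 26}{2} = \frac{26 L}{2} = 13 L$)
$O{\left(y \right)} = y \left(\frac{1}{2} + y\right)$ ($O{\left(y \right)} = \left(y + \frac{1}{2}\right) y = \left(\frac{1}{2} + y\right) y = y \left(\frac{1}{2} + y\right)$)
$O{\left(q{\left(-12 \right)} \right)} - - D{\left(171 \right)} = \frac{\frac{1}{2} + \frac{1}{6 - 12}}{6 - 12} - - 13 \cdot 171 = \frac{\frac{1}{2} + \frac{1}{-6}}{-6} - \left(-1\right) 2223 = - \frac{\frac{1}{2} - \frac{1}{6}}{6} - -2223 = \left(- \frac{1}{6}\right) \frac{1}{3} + 2223 = - \frac{1}{18} + 2223 = \frac{40013}{18}$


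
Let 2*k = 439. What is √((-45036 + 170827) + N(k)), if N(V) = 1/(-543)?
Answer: 8*√579521094/543 ≈ 354.67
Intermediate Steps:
k = 439/2 (k = (½)*439 = 439/2 ≈ 219.50)
N(V) = -1/543
√((-45036 + 170827) + N(k)) = √((-45036 + 170827) - 1/543) = √(125791 - 1/543) = √(68304512/543) = 8*√579521094/543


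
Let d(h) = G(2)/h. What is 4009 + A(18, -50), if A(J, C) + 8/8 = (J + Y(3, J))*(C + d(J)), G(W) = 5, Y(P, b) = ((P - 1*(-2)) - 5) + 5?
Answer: 51559/18 ≈ 2864.4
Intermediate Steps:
Y(P, b) = 2 + P (Y(P, b) = ((P + 2) - 5) + 5 = ((2 + P) - 5) + 5 = (-3 + P) + 5 = 2 + P)
d(h) = 5/h
A(J, C) = -1 + (5 + J)*(C + 5/J) (A(J, C) = -1 + (J + (2 + 3))*(C + 5/J) = -1 + (J + 5)*(C + 5/J) = -1 + (5 + J)*(C + 5/J))
4009 + A(18, -50) = 4009 + (4 + 5*(-50) + 25/18 - 50*18) = 4009 + (4 - 250 + 25*(1/18) - 900) = 4009 + (4 - 250 + 25/18 - 900) = 4009 - 20603/18 = 51559/18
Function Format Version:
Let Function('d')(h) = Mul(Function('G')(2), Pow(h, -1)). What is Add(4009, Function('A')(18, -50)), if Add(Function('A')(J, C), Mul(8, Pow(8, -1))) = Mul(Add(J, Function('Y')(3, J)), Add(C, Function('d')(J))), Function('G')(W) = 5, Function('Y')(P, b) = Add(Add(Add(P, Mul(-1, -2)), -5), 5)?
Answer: Rational(51559, 18) ≈ 2864.4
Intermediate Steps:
Function('Y')(P, b) = Add(2, P) (Function('Y')(P, b) = Add(Add(Add(P, 2), -5), 5) = Add(Add(Add(2, P), -5), 5) = Add(Add(-3, P), 5) = Add(2, P))
Function('d')(h) = Mul(5, Pow(h, -1))
Function('A')(J, C) = Add(-1, Mul(Add(5, J), Add(C, Mul(5, Pow(J, -1))))) (Function('A')(J, C) = Add(-1, Mul(Add(J, Add(2, 3)), Add(C, Mul(5, Pow(J, -1))))) = Add(-1, Mul(Add(J, 5), Add(C, Mul(5, Pow(J, -1))))) = Add(-1, Mul(Add(5, J), Add(C, Mul(5, Pow(J, -1))))))
Add(4009, Function('A')(18, -50)) = Add(4009, Add(4, Mul(5, -50), Mul(25, Pow(18, -1)), Mul(-50, 18))) = Add(4009, Add(4, -250, Mul(25, Rational(1, 18)), -900)) = Add(4009, Add(4, -250, Rational(25, 18), -900)) = Add(4009, Rational(-20603, 18)) = Rational(51559, 18)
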